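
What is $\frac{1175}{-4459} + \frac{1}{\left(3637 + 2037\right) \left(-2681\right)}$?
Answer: $- \frac{2553442487}{9690040178} \approx -0.26351$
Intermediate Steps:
$\frac{1175}{-4459} + \frac{1}{\left(3637 + 2037\right) \left(-2681\right)} = 1175 \left(- \frac{1}{4459}\right) + \frac{1}{5674} \left(- \frac{1}{2681}\right) = - \frac{1175}{4459} + \frac{1}{5674} \left(- \frac{1}{2681}\right) = - \frac{1175}{4459} - \frac{1}{15211994} = - \frac{2553442487}{9690040178}$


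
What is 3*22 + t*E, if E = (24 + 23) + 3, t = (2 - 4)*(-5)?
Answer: 566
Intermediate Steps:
t = 10 (t = -2*(-5) = 10)
E = 50 (E = 47 + 3 = 50)
3*22 + t*E = 3*22 + 10*50 = 66 + 500 = 566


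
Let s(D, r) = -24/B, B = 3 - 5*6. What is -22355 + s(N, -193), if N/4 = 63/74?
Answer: -201187/9 ≈ -22354.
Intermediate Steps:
N = 126/37 (N = 4*(63/74) = 126/37 ≈ 3.4054)
B = -27 (B = 3 - 30 = -27)
s(D, r) = 8/9 (s(D, r) = -24/(-27) = -24*(-1/27) = 8/9)
-22355 + s(N, -193) = -22355 + 8/9 = -201187/9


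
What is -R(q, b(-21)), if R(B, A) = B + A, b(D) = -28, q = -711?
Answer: 739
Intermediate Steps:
R(B, A) = A + B
-R(q, b(-21)) = -(-28 - 711) = -1*(-739) = 739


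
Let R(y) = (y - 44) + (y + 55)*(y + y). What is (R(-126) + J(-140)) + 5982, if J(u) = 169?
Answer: 23873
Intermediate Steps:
R(y) = -44 + y + 2*y*(55 + y) (R(y) = (-44 + y) + (55 + y)*(2*y) = (-44 + y) + 2*y*(55 + y) = -44 + y + 2*y*(55 + y))
(R(-126) + J(-140)) + 5982 = ((-44 + 2*(-126)² + 111*(-126)) + 169) + 5982 = ((-44 + 2*15876 - 13986) + 169) + 5982 = ((-44 + 31752 - 13986) + 169) + 5982 = (17722 + 169) + 5982 = 17891 + 5982 = 23873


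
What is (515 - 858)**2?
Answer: 117649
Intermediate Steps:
(515 - 858)**2 = (-343)**2 = 117649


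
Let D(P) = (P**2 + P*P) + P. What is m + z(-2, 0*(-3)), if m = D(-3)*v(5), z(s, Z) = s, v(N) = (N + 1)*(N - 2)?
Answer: 268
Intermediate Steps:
D(P) = P + 2*P**2 (D(P) = (P**2 + P**2) + P = 2*P**2 + P = P + 2*P**2)
v(N) = (1 + N)*(-2 + N)
m = 270 (m = (-3*(1 + 2*(-3)))*(-2 + 5**2 - 1*5) = (-3*(1 - 6))*(-2 + 25 - 5) = -3*(-5)*18 = 15*18 = 270)
m + z(-2, 0*(-3)) = 270 - 2 = 268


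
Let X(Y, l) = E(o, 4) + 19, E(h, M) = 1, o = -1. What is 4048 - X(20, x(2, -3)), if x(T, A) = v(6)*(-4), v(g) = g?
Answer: 4028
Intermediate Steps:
x(T, A) = -24 (x(T, A) = 6*(-4) = -24)
X(Y, l) = 20 (X(Y, l) = 1 + 19 = 20)
4048 - X(20, x(2, -3)) = 4048 - 1*20 = 4048 - 20 = 4028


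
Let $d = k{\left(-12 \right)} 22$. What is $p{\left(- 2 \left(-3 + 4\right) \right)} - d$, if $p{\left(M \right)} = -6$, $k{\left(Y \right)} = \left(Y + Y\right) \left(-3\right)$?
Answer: $-1590$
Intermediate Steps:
$k{\left(Y \right)} = - 6 Y$ ($k{\left(Y \right)} = 2 Y \left(-3\right) = - 6 Y$)
$d = 1584$ ($d = \left(-6\right) \left(-12\right) 22 = 72 \cdot 22 = 1584$)
$p{\left(- 2 \left(-3 + 4\right) \right)} - d = -6 - 1584 = -1590$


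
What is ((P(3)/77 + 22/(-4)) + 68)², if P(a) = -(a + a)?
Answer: 92409769/23716 ≈ 3896.5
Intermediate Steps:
P(a) = -2*a
((P(3)/77 + 22/(-4)) + 68)² = ((-2*3/77 + 22/(-4)) + 68)² = ((-6*1/77 + 22*(-¼)) + 68)² = ((-6/77 - 11/2) + 68)² = (-859/154 + 68)² = (9613/154)² = 92409769/23716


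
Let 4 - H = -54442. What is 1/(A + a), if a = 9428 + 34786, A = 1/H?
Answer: 54446/2407275445 ≈ 2.2617e-5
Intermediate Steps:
H = 54446 (H = 4 - 1*(-54442) = 4 + 54442 = 54446)
A = 1/54446 ≈ 1.8367e-5
a = 44214
1/(A + a) = 1/(1/54446 + 44214) = 1/(2407275445/54446) = 54446/2407275445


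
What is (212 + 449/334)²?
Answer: 5077560049/111556 ≈ 45516.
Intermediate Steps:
(212 + 449/334)² = (71257/334)² = 5077560049/111556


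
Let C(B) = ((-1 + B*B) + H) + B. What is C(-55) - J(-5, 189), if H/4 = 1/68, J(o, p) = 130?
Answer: 48264/17 ≈ 2839.1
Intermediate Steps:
H = 1/17 (H = 4/68 = 4*(1/68) = 1/17 ≈ 0.058824)
C(B) = -16/17 + B + B**2 (C(B) = ((-1 + B*B) + 1/17) + B = ((-1 + B**2) + 1/17) + B = (-16/17 + B**2) + B = -16/17 + B + B**2)
C(-55) - J(-5, 189) = (-16/17 - 55 + (-55)**2) - 1*130 = (-16/17 - 55 + 3025) - 130 = 50474/17 - 130 = 48264/17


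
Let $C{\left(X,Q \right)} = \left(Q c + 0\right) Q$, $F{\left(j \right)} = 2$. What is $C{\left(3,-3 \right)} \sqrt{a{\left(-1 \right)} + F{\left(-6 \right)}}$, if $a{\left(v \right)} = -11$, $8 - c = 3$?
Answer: $135 i \approx 135.0 i$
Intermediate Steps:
$c = 5$ ($c = 8 - 3 = 5$)
$C{\left(X,Q \right)} = 5 Q^{2}$ ($C{\left(X,Q \right)} = \left(Q 5 + 0\right) Q = \left(5 Q + 0\right) Q = 5 Q Q = 5 Q^{2}$)
$C{\left(3,-3 \right)} \sqrt{a{\left(-1 \right)} + F{\left(-6 \right)}} = 5 \left(-3\right)^{2} \sqrt{-11 + 2} = 5 \cdot 9 \sqrt{-9} = 45 \cdot 3 i = 135 i$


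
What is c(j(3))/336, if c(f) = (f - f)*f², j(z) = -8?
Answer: 0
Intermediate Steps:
c(f) = 0 (c(f) = 0*f² = 0)
c(j(3))/336 = 0/336 = 0*(1/336) = 0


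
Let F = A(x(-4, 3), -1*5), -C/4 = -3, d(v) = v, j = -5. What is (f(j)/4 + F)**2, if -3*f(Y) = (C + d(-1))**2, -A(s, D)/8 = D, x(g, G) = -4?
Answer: 128881/144 ≈ 895.01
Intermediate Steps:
C = 12 (C = -4*(-3) = 12)
A(s, D) = -8*D
f(Y) = -121/3 (f(Y) = -(12 - 1)**2/3 = -1/3*11**2 = -1/3*121 = -121/3)
F = 40 (F = -(-8)*5 = -8*(-5) = 40)
(f(j)/4 + F)**2 = (-121/3/4 + 40)**2 = (-121/3*1/4 + 40)**2 = (-121/12 + 40)**2 = (359/12)**2 = 128881/144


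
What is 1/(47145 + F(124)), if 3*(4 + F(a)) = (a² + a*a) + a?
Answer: 1/57433 ≈ 1.7412e-5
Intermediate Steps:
F(a) = -4 + a/3 + 2*a²/3 (F(a) = -4 + ((a² + a*a) + a)/3 = -4 + ((a² + a²) + a)/3 = -4 + (2*a² + a)/3 = -4 + (a + 2*a²)/3 = -4 + (a/3 + 2*a²/3) = -4 + a/3 + 2*a²/3)
1/(47145 + F(124)) = 1/(47145 + (-4 + (⅓)*124 + (⅔)*124²)) = 1/(47145 + (-4 + 124/3 + (⅔)*15376)) = 1/(47145 + (-4 + 124/3 + 30752/3)) = 1/(47145 + 10288) = 1/57433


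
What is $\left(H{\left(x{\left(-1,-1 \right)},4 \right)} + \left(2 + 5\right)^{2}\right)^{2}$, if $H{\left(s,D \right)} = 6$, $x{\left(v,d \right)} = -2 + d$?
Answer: $3025$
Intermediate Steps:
$\left(H{\left(x{\left(-1,-1 \right)},4 \right)} + \left(2 + 5\right)^{2}\right)^{2} = \left(6 + \left(2 + 5\right)^{2}\right)^{2} = \left(6 + 7^{2}\right)^{2} = \left(6 + 49\right)^{2} = 55^{2} = 3025$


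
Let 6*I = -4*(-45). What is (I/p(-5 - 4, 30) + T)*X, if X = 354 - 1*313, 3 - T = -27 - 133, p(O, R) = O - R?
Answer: 86469/13 ≈ 6651.5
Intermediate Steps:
I = 30 (I = (-4*(-45))/6 = (⅙)*180 = 30)
T = 163 (T = 3 - (-27 - 133) = 3 - 1*(-160) = 3 + 160 = 163)
X = 41 (X = 354 - 313 = 41)
(I/p(-5 - 4, 30) + T)*X = (30/((-5 - 4) - 1*30) + 163)*41 = (30/(-9 - 30) + 163)*41 = (30/(-39) + 163)*41 = (30*(-1/39) + 163)*41 = (-10/13 + 163)*41 = (2109/13)*41 = 86469/13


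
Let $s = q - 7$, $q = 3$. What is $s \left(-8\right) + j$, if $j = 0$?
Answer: $32$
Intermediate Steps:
$s = -4$ ($s = 3 - 7 = -4$)
$s \left(-8\right) + j = \left(-4\right) \left(-8\right) + 0 = 32 + 0 = 32$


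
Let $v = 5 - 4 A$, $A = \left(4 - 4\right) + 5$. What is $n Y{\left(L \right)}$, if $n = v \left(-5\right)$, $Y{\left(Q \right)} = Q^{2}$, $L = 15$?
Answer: $16875$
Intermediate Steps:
$A = 5$ ($A = 0 + 5 = 5$)
$v = -15$ ($v = 5 - 20 = -15$)
$n = 75$ ($n = \left(-15\right) \left(-5\right) = 75$)
$n Y{\left(L \right)} = 75 \cdot 15^{2} = 75 \cdot 225 = 16875$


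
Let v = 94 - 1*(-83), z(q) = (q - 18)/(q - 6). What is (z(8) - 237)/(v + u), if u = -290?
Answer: 242/113 ≈ 2.1416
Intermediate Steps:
z(q) = (-18 + q)/(-6 + q)
v = 177 (v = 94 + 83 = 177)
(z(8) - 237)/(v + u) = ((-18 + 8)/(-6 + 8) - 237)/(177 - 290) = (-10/2 - 237)/(-113) = ((½)*(-10) - 237)*(-1/113) = (-5 - 237)*(-1/113) = -242*(-1/113) = 242/113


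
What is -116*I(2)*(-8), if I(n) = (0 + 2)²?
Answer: 3712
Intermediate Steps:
I(n) = 4 (I(n) = 2² = 4)
-116*I(2)*(-8) = -464*(-8) = -116*(-32) = 3712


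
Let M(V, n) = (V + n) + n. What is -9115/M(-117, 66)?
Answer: -1823/3 ≈ -607.67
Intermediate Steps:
M(V, n) = V + 2*n
-9115/M(-117, 66) = -9115/(-117 + 2*66) = -9115/(-117 + 132) = -9115/15 = -9115*1/15 = -1823/3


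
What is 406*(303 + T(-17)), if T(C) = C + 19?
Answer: 123830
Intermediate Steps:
T(C) = 19 + C
406*(303 + T(-17)) = 406*(303 + (19 - 17)) = 406*(303 + 2) = 406*305 = 123830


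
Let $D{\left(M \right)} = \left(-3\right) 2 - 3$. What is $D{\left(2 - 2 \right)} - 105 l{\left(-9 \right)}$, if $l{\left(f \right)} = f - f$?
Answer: $-9$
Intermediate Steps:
$l{\left(f \right)} = 0$
$D{\left(M \right)} = -9$ ($D{\left(M \right)} = -6 - 3 = -9$)
$D{\left(2 - 2 \right)} - 105 l{\left(-9 \right)} = -9 - 0 = -9 + 0 = -9$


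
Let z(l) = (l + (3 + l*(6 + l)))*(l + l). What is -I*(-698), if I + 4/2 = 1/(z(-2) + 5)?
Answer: -45370/33 ≈ -1374.8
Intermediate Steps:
z(l) = 2*l*(3 + l + l*(6 + l)) (z(l) = (3 + l + l*(6 + l))*(2*l) = 2*l*(3 + l + l*(6 + l)))
I = -65/33 (I = -2 + 1/(2*(-2)*(3 + (-2)**2 + 7*(-2)) + 5) = -2 + 1/(2*(-2)*(3 + 4 - 14) + 5) = -2 + 1/(2*(-2)*(-7) + 5) = -2 + 1/(28 + 5) = -2 + 1/33 = -65/33 ≈ -1.9697)
-I*(-698) = -1*(-65/33)*(-698) = (65/33)*(-698) = -45370/33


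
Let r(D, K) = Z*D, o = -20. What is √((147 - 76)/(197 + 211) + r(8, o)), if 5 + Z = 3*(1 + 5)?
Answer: √4335306/204 ≈ 10.207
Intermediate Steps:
Z = 13 (Z = -5 + 3*(1 + 5) = -5 + 3*6 = -5 + 18 = 13)
r(D, K) = 13*D
√((147 - 76)/(197 + 211) + r(8, o)) = √((147 - 76)/(197 + 211) + 13*8) = √(71/408 + 104) = √(42503/408) = √4335306/204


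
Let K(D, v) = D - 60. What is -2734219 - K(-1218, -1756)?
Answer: -2732941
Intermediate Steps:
K(D, v) = -60 + D
-2734219 - K(-1218, -1756) = -2734219 - (-60 - 1218) = -2734219 - 1*(-1278) = -2734219 + 1278 = -2732941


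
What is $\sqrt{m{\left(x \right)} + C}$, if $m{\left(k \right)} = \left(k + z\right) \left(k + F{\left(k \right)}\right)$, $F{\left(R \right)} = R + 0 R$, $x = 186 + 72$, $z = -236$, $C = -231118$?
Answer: $i \sqrt{219766} \approx 468.79 i$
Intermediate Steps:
$x = 258$
$F{\left(R \right)} = R$ ($F{\left(R \right)} = R + 0 = R$)
$m{\left(k \right)} = 2 k \left(-236 + k\right)$ ($m{\left(k \right)} = \left(k - 236\right) \left(k + k\right) = \left(-236 + k\right) 2 k = 2 k \left(-236 + k\right)$)
$\sqrt{m{\left(x \right)} + C} = \sqrt{2 \cdot 258 \left(-236 + 258\right) - 231118} = \sqrt{2 \cdot 258 \cdot 22 - 231118} = \sqrt{11352 - 231118} = \sqrt{-219766} = i \sqrt{219766}$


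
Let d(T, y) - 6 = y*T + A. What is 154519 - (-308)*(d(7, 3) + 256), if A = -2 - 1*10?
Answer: 237987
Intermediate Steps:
A = -12 (A = -2 - 10 = -12)
d(T, y) = -6 + T*y (d(T, y) = 6 + (y*T - 12) = 6 + (T*y - 12) = 6 + (-12 + T*y) = -6 + T*y)
154519 - (-308)*(d(7, 3) + 256) = 154519 - (-308)*((-6 + 7*3) + 256) = 154519 - (-308)*((-6 + 21) + 256) = 154519 - (-308)*(15 + 256) = 154519 - (-308)*271 = 154519 - 1*(-83468) = 154519 + 83468 = 237987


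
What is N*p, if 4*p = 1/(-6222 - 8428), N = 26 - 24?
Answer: -1/29300 ≈ -3.4130e-5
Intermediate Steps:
N = 2
p = -1/58600 (p = 1/(4*(-6222 - 8428)) = (1/4)/(-14650) = (1/4)*(-1/14650) = -1/58600 ≈ -1.7065e-5)
N*p = 2*(-1/58600) = -1/29300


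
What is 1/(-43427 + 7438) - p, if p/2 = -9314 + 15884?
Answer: -472895461/35989 ≈ -13140.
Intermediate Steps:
p = 13140 (p = 2*(-9314 + 15884) = 2*6570 = 13140)
1/(-43427 + 7438) - p = 1/(-43427 + 7438) - 1*13140 = 1/(-35989) - 13140 = -1/35989 - 13140 = -472895461/35989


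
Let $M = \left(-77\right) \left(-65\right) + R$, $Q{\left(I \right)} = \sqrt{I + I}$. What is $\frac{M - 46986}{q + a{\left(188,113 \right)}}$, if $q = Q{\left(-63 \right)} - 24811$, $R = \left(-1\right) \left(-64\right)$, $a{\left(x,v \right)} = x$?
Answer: $\frac{1032122291}{606292255} + \frac{125751 i \sqrt{14}}{606292255} \approx 1.7024 + 0.00077606 i$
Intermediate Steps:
$Q{\left(I \right)} = \sqrt{2} \sqrt{I}$ ($Q{\left(I \right)} = \sqrt{2 I} = \sqrt{2} \sqrt{I}$)
$R = 64$
$q = -24811 + 3 i \sqrt{14}$ ($q = \sqrt{2} \sqrt{-63} - 24811 = \sqrt{2} \cdot 3 i \sqrt{7} - 24811 = 3 i \sqrt{14} - 24811 = -24811 + 3 i \sqrt{14} \approx -24811.0 + 11.225 i$)
$M = 5069$ ($M = \left(-77\right) \left(-65\right) + 64 = 5005 + 64 = 5069$)
$\frac{M - 46986}{q + a{\left(188,113 \right)}} = \frac{5069 - 46986}{\left(-24811 + 3 i \sqrt{14}\right) + 188} = - \frac{41917}{-24623 + 3 i \sqrt{14}}$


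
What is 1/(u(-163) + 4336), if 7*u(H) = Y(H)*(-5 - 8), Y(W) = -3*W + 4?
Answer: 7/23943 ≈ 0.00029236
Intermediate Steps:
Y(W) = 4 - 3*W
u(H) = -52/7 + 39*H/7 (u(H) = ((4 - 3*H)*(-5 - 8))/7 = ((4 - 3*H)*(-13))/7 = (-52 + 39*H)/7 = -52/7 + 39*H/7)
1/(u(-163) + 4336) = 1/((-52/7 + (39/7)*(-163)) + 4336) = 1/((-52/7 - 6357/7) + 4336) = 1/(-6409/7 + 4336) = 1/(23943/7) = 7/23943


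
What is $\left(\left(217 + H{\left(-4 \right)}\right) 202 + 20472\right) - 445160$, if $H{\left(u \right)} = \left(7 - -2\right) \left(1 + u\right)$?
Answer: $-386308$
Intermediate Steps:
$H{\left(u \right)} = 9 + 9 u$ ($H{\left(u \right)} = \left(7 + 2\right) \left(1 + u\right) = 9 \left(1 + u\right) = 9 + 9 u$)
$\left(\left(217 + H{\left(-4 \right)}\right) 202 + 20472\right) - 445160 = \left(\left(217 + \left(9 + 9 \left(-4\right)\right)\right) 202 + 20472\right) - 445160 = \left(\left(217 + \left(9 - 36\right)\right) 202 + 20472\right) - 445160 = \left(\left(217 - 27\right) 202 + 20472\right) - 445160 = \left(190 \cdot 202 + 20472\right) - 445160 = \left(38380 + 20472\right) - 445160 = 58852 - 445160 = -386308$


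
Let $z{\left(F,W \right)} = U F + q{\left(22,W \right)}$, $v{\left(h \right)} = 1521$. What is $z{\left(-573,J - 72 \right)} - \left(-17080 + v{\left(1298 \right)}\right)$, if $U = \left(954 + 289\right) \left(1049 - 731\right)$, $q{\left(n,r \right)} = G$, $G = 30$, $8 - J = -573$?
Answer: $-226476413$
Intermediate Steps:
$J = 581$ ($J = 8 - -573 = 8 + 573 = 581$)
$q{\left(n,r \right)} = 30$
$U = 395274$ ($U = 1243 \cdot 318 = 395274$)
$z{\left(F,W \right)} = 30 + 395274 F$ ($z{\left(F,W \right)} = 395274 F + 30 = 30 + 395274 F$)
$z{\left(-573,J - 72 \right)} - \left(-17080 + v{\left(1298 \right)}\right) = \left(30 + 395274 \left(-573\right)\right) - \left(-17080 + 1521\right) = \left(30 - 226492002\right) - -15559 = -226491972 + 15559 = -226476413$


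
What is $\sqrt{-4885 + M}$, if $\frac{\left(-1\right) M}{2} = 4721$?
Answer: $i \sqrt{14327} \approx 119.7 i$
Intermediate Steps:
$M = -9442$ ($M = \left(-2\right) 4721 = -9442$)
$\sqrt{-4885 + M} = \sqrt{-4885 - 9442} = \sqrt{-14327} = i \sqrt{14327}$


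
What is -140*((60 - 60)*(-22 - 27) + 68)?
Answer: -9520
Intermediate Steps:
-140*((60 - 60)*(-22 - 27) + 68) = -140*(0*(-49) + 68) = -140*(0 + 68) = -140*68 = -9520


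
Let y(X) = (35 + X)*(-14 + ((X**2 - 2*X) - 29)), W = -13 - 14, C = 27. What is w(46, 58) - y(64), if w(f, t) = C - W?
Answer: -388521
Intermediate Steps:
W = -27
w(f, t) = 54 (w(f, t) = 27 - 1*(-27) = 27 + 27 = 54)
y(X) = (35 + X)*(-43 + X**2 - 2*X) (y(X) = (35 + X)*(-14 + (-29 + X**2 - 2*X)) = (35 + X)*(-43 + X**2 - 2*X))
w(46, 58) - y(64) = 54 - (-1505 + 64**3 - 113*64 + 33*64**2) = 54 - (-1505 + 262144 - 7232 + 33*4096) = 54 - (-1505 + 262144 - 7232 + 135168) = 54 - 1*388575 = 54 - 388575 = -388521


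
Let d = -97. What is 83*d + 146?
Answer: -7905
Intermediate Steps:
83*d + 146 = 83*(-97) + 146 = -8051 + 146 = -7905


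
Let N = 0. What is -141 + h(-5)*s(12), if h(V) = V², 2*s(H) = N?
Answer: -141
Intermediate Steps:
s(H) = 0 (s(H) = (½)*0 = 0)
-141 + h(-5)*s(12) = -141 + (-5)²*0 = -141 + 25*0 = -141 + 0 = -141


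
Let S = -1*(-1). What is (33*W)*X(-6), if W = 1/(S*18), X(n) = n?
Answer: -11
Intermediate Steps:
S = 1
W = 1/18 (W = 1/(1*18) = 1*(1/18) = 1/18 ≈ 0.055556)
(33*W)*X(-6) = (33*(1/18))*(-6) = (11/6)*(-6) = -11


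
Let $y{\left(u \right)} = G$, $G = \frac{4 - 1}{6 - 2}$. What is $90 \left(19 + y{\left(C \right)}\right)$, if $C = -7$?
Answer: $\frac{3555}{2} \approx 1777.5$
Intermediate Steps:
$G = \frac{3}{4} \approx 0.75$
$y{\left(u \right)} = \frac{3}{4}$
$90 \left(19 + y{\left(C \right)}\right) = 90 \left(19 + \frac{3}{4}\right) = 90 \cdot \frac{79}{4} = \frac{3555}{2}$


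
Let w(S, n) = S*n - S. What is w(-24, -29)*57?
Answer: 41040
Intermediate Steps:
w(S, n) = -S + S*n
w(-24, -29)*57 = -24*(-1 - 29)*57 = -24*(-30)*57 = 720*57 = 41040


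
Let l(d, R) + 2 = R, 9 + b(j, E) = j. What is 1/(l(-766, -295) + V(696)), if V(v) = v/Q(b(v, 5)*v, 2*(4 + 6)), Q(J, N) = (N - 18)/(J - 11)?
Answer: 1/166392771 ≈ 6.0099e-9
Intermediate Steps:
b(j, E) = -9 + j
l(d, R) = -2 + R
Q(J, N) = (-18 + N)/(-11 + J)
V(v) = v*(-11/2 + v*(-9 + v)/2) (V(v) = v/(((-18 + 2*(4 + 6))/(-11 + (-9 + v)*v))) = v/(((-18 + 2*10)/(-11 + v*(-9 + v)))) = v/(((-18 + 20)/(-11 + v*(-9 + v)))) = v/((2/(-11 + v*(-9 + v)))) = v*(-11/2 + v*(-9 + v)/2))
1/(l(-766, -295) + V(696)) = 1/((-2 - 295) + (½)*696*(-11 + 696*(-9 + 696))) = 1/(-297 + (½)*696*(-11 + 696*687)) = 1/(-297 + (½)*696*(-11 + 478152)) = 1/(-297 + (½)*696*478141) = 1/(-297 + 166393068) = 1/166392771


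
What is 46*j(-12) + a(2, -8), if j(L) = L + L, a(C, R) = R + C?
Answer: -1110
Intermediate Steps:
a(C, R) = C + R
j(L) = 2*L
46*j(-12) + a(2, -8) = 46*(2*(-12)) + (2 - 8) = 46*(-24) - 6 = -1104 - 6 = -1110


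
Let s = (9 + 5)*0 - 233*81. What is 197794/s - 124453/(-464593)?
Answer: -89544906373/8768263689 ≈ -10.212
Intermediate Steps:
s = -18873 (s = 14*0 - 18873 = 0 - 18873 = -18873)
197794/s - 124453/(-464593) = 197794/(-18873) - 124453/(-464593) = 197794*(-1/18873) - 124453*(-1/464593) = -197794/18873 + 124453/464593 = -89544906373/8768263689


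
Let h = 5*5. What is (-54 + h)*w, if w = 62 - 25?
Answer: -1073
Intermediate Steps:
w = 37
h = 25
(-54 + h)*w = (-54 + 25)*37 = -29*37 = -1073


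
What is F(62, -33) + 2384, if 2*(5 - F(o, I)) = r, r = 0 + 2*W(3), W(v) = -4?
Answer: 2393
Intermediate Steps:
r = -8 (r = 0 + 2*(-4) = 0 - 8 = -8)
F(o, I) = 9 (F(o, I) = 5 - ½*(-8) = 5 + 4 = 9)
F(62, -33) + 2384 = 9 + 2384 = 2393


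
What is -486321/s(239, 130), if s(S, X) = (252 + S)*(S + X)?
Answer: -162107/60393 ≈ -2.6842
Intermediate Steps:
-486321/s(239, 130) = -486321/(239² + 252*239 + 252*130 + 239*130) = -486321/(57121 + 60228 + 32760 + 31070) = -486321/181179 = -486321*1/181179 = -162107/60393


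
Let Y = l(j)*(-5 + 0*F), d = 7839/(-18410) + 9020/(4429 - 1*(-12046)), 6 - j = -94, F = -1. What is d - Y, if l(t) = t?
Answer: 6067571427/12132190 ≈ 500.12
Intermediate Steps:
j = 100 (j = 6 - 1*(-94) = 6 + 94 = 100)
d = 1476427/12132190 (d = 7839*(-1/18410) + 9020/(4429 + 12046) = -7839/18410 + 9020/16475 = -7839/18410 + 9020*(1/16475) = -7839/18410 + 1804/3295 = 1476427/12132190 ≈ 0.12170)
Y = -500 (Y = 100*(-5 + 0*(-1)) = 100*(-5 + 0) = 100*(-5) = -500)
d - Y = 1476427/12132190 - 1*(-500) = 1476427/12132190 + 500 = 6067571427/12132190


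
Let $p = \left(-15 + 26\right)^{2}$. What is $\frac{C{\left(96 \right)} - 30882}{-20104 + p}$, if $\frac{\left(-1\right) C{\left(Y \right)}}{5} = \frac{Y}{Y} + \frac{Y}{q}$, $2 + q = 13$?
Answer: $\frac{340237}{219813} \approx 1.5478$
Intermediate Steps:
$q = 11$ ($q = -2 + 13 = 11$)
$C{\left(Y \right)} = -5 - \frac{5 Y}{11}$ ($C{\left(Y \right)} = - 5 \left(\frac{Y}{Y} + \frac{Y}{11}\right) = - 5 \left(1 + Y \frac{1}{11}\right) = - 5 \left(1 + \frac{Y}{11}\right) = -5 - \frac{5 Y}{11}$)
$p = 121$ ($p = 11^{2} = 121$)
$\frac{C{\left(96 \right)} - 30882}{-20104 + p} = \frac{\left(-5 - \frac{480}{11}\right) - 30882}{-20104 + 121} = \frac{\left(-5 - \frac{480}{11}\right) - 30882}{-19983} = \left(- \frac{535}{11} - 30882\right) \left(- \frac{1}{19983}\right) = \left(- \frac{340237}{11}\right) \left(- \frac{1}{19983}\right) = \frac{340237}{219813}$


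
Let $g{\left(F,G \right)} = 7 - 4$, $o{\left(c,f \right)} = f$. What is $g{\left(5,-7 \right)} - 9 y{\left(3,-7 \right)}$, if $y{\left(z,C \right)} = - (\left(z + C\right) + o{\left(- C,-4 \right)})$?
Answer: $-69$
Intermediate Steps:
$g{\left(F,G \right)} = 3$
$y{\left(z,C \right)} = 4 - C - z$ ($y{\left(z,C \right)} = - (\left(z + C\right) - 4) = - (\left(C + z\right) - 4) = - (-4 + C + z) = 4 - C - z$)
$g{\left(5,-7 \right)} - 9 y{\left(3,-7 \right)} = 3 - 9 \left(4 - -7 - 3\right) = 3 - 9 \left(4 + 7 - 3\right) = 3 - 72 = -69$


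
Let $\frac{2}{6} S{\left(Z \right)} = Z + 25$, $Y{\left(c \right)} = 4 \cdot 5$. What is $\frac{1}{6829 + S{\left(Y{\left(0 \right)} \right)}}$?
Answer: $\frac{1}{6964} \approx 0.0001436$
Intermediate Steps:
$Y{\left(c \right)} = 20$
$S{\left(Z \right)} = 75 + 3 Z$ ($S{\left(Z \right)} = 3 \left(Z + 25\right) = 3 \left(25 + Z\right) = 75 + 3 Z$)
$\frac{1}{6829 + S{\left(Y{\left(0 \right)} \right)}} = \frac{1}{6829 + \left(75 + 3 \cdot 20\right)} = \frac{1}{6829 + \left(75 + 60\right)} = \frac{1}{6829 + 135} = \frac{1}{6964}$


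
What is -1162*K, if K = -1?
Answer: 1162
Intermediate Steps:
-1162*K = -1162*(-1) = 1162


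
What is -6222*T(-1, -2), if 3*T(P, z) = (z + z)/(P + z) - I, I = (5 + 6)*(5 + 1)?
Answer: 402356/3 ≈ 1.3412e+5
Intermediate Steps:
I = 66 (I = 11*6 = 66)
T(P, z) = -22 + 2*z/(3*(P + z)) (T(P, z) = ((z + z)/(P + z) - 1*66)/3 = ((2*z)/(P + z) - 66)/3 = (2*z/(P + z) - 66)/3 = (-66 + 2*z/(P + z))/3 = -22 + 2*z/(3*(P + z)))
-6222*T(-1, -2) = -6222*(-22*(-1) - 64/3*(-2))/(-1 - 2) = -6222*(22 + 128/3)/(-3) = -(-2074)*194/3 = -6222*(-194/9) = 402356/3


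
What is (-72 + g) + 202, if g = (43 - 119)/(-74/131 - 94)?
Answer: 21321/163 ≈ 130.80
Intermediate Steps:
g = 131/163 (g = -76/(-74*1/131 - 94) = -76/(-74/131 - 94) = -76/(-12388/131) = -76*(-131/12388) = 131/163 ≈ 0.80368)
(-72 + g) + 202 = (-72 + 131/163) + 202 = -11605/163 + 202 = 21321/163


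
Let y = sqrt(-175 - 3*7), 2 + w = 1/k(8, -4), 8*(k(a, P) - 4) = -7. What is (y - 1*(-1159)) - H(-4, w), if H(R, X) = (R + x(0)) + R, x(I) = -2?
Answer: 1169 + 14*I ≈ 1169.0 + 14.0*I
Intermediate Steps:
k(a, P) = 25/8 (k(a, P) = 4 + (1/8)*(-7) = 4 - 7/8 = 25/8)
w = -42/25 (w = -2 + 1/(25/8) = -2 + 8/25 = -42/25 ≈ -1.6800)
H(R, X) = -2 + 2*R (H(R, X) = (R - 2) + R = (-2 + R) + R = -2 + 2*R)
y = 14*I (y = sqrt(-175 - 21) = sqrt(-196) = 14*I ≈ 14.0*I)
(y - 1*(-1159)) - H(-4, w) = (14*I - 1*(-1159)) - (-2 + 2*(-4)) = (14*I + 1159) - (-2 - 8) = (1159 + 14*I) - 1*(-10) = (1159 + 14*I) + 10 = 1169 + 14*I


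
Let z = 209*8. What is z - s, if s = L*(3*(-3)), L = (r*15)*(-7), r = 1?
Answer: 727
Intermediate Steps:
z = 1672
L = -105 (L = (1*15)*(-7) = 15*(-7) = -105)
s = 945 (s = -315*(-3) = -105*(-9) = 945)
z - s = 1672 - 1*945 = 1672 - 945 = 727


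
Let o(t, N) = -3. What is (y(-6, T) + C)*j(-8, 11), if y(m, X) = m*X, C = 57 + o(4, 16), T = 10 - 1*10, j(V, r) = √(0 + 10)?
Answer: 54*√10 ≈ 170.76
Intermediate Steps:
j(V, r) = √10
T = 0 (T = 10 - 10 = 0)
C = 54 (C = 57 - 3 = 54)
y(m, X) = X*m
(y(-6, T) + C)*j(-8, 11) = (0*(-6) + 54)*√10 = (0 + 54)*√10 = 54*√10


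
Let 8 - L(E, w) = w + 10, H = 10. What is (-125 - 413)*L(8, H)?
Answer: 6456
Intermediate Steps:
L(E, w) = -2 - w (L(E, w) = 8 - (w + 10) = 8 - (10 + w) = 8 + (-10 - w) = -2 - w)
(-125 - 413)*L(8, H) = (-125 - 413)*(-2 - 1*10) = -538*(-2 - 10) = -538*(-12) = 6456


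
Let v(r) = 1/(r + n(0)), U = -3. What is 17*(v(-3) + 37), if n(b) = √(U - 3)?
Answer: 3128/5 - 17*I*√6/15 ≈ 625.6 - 2.7761*I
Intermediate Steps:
n(b) = I*√6 (n(b) = √(-3 - 3) = √(-6) = I*√6)
v(r) = 1/(r + I*√6)
17*(v(-3) + 37) = 17*(1/(-3 + I*√6) + 37) = 17*(37 + 1/(-3 + I*√6)) = 629 + 17/(-3 + I*√6)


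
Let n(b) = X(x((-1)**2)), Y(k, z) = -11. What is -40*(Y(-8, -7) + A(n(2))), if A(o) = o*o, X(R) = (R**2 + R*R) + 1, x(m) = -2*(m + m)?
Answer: -43120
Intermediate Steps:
x(m) = -4*m
X(R) = 1 + 2*R**2 (X(R) = (R**2 + R**2) + 1 = 2*R**2 + 1 = 1 + 2*R**2)
n(b) = 33 (n(b) = 1 + 2*(-4*(-1)**2)**2 = 1 + 2*(-4*1)**2 = 1 + 2*(-4)**2 = 1 + 2*16 = 1 + 32 = 33)
A(o) = o**2
-40*(Y(-8, -7) + A(n(2))) = -40*(-11 + 33**2) = -40*(-11 + 1089) = -40*1078 = -43120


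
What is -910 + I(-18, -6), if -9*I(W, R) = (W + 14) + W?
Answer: -8168/9 ≈ -907.56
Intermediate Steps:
I(W, R) = -14/9 - 2*W/9 (I(W, R) = -((W + 14) + W)/9 = -((14 + W) + W)/9 = -(14 + 2*W)/9 = -14/9 - 2*W/9)
-910 + I(-18, -6) = -910 + (-14/9 - 2/9*(-18)) = -910 + (-14/9 + 4) = -910 + 22/9 = -8168/9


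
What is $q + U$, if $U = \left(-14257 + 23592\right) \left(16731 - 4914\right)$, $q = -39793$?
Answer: $110271902$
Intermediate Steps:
$U = 110311695$ ($U = 9335 \cdot 11817 = 110311695$)
$q + U = -39793 + 110311695 = 110271902$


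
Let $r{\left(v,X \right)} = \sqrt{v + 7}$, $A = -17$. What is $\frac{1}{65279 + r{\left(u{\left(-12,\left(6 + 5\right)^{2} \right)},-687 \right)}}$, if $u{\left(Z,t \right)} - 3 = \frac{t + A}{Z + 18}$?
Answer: $\frac{195837}{12784043441} - \frac{\sqrt{246}}{12784043441} \approx 1.5318 \cdot 10^{-5}$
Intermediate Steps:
$u{\left(Z,t \right)} = 3 + \frac{-17 + t}{18 + Z}$ ($u{\left(Z,t \right)} = 3 + \frac{t - 17}{Z + 18} = 3 + \frac{-17 + t}{18 + Z}$)
$r{\left(v,X \right)} = \sqrt{7 + v}$
$\frac{1}{65279 + r{\left(u{\left(-12,\left(6 + 5\right)^{2} \right)},-687 \right)}} = \frac{1}{65279 + \sqrt{7 + \frac{37 + \left(6 + 5\right)^{2} + 3 \left(-12\right)}{18 - 12}}} = \frac{1}{65279 + \sqrt{7 + \frac{37 + 11^{2} - 36}{6}}} = \frac{1}{65279 + \sqrt{7 + \frac{37 + 121 - 36}{6}}} = \frac{1}{65279 + \sqrt{7 + \frac{1}{6} \cdot 122}} = \frac{1}{65279 + \sqrt{7 + \frac{61}{3}}} = \frac{1}{65279 + \sqrt{\frac{82}{3}}} = \frac{1}{65279 + \frac{\sqrt{246}}{3}}$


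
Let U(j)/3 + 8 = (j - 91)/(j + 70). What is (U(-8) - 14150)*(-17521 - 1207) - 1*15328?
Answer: 8231276772/31 ≈ 2.6552e+8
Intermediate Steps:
U(j) = -24 + 3*(-91 + j)/(70 + j) (U(j) = -24 + 3*((j - 91)/(j + 70)) = -24 + 3*((-91 + j)/(70 + j)) = -24 + 3*(-91 + j)/(70 + j))
(U(-8) - 14150)*(-17521 - 1207) - 1*15328 = (21*(-93 - 1*(-8))/(70 - 8) - 14150)*(-17521 - 1207) - 1*15328 = (21*(-93 + 8)/62 - 14150)*(-18728) - 15328 = (21*(1/62)*(-85) - 14150)*(-18728) - 15328 = (-1785/62 - 14150)*(-18728) - 15328 = -879085/62*(-18728) - 15328 = 8231751940/31 - 15328 = 8231276772/31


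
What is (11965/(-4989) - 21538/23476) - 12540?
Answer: -734547631991/58560882 ≈ -12543.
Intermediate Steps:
(11965/(-4989) - 21538/23476) - 12540 = (11965*(-1/4989) - 21538*1/23476) - 12540 = (-11965/4989 - 10769/11738) - 12540 = -194171711/58560882 - 12540 = -734547631991/58560882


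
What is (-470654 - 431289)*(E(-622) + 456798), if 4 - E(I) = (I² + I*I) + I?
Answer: 285324256392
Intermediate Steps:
E(I) = 4 - I - 2*I² (E(I) = 4 - ((I² + I*I) + I) = 4 - ((I² + I²) + I) = 4 - (2*I² + I) = 4 - (I + 2*I²) = 4 + (-I - 2*I²) = 4 - I - 2*I²)
(-470654 - 431289)*(E(-622) + 456798) = (-470654 - 431289)*((4 - 1*(-622) - 2*(-622)²) + 456798) = -901943*((4 + 622 - 2*386884) + 456798) = -901943*((4 + 622 - 773768) + 456798) = -901943*(-773142 + 456798) = -901943*(-316344) = 285324256392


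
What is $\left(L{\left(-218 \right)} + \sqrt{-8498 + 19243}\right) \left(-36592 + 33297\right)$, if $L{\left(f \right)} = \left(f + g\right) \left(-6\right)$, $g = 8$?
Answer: $-4151700 - 3295 \sqrt{10745} \approx -4.4933 \cdot 10^{6}$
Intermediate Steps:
$L{\left(f \right)} = -48 - 6 f$ ($L{\left(f \right)} = \left(f + 8\right) \left(-6\right) = \left(8 + f\right) \left(-6\right) = -48 - 6 f$)
$\left(L{\left(-218 \right)} + \sqrt{-8498 + 19243}\right) \left(-36592 + 33297\right) = \left(\left(-48 - -1308\right) + \sqrt{-8498 + 19243}\right) \left(-36592 + 33297\right) = \left(\left(-48 + 1308\right) + \sqrt{10745}\right) \left(-3295\right) = \left(1260 + \sqrt{10745}\right) \left(-3295\right) = -4151700 - 3295 \sqrt{10745}$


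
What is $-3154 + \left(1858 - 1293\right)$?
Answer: $-2589$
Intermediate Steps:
$-3154 + \left(1858 - 1293\right) = -3154 + 565 = -2589$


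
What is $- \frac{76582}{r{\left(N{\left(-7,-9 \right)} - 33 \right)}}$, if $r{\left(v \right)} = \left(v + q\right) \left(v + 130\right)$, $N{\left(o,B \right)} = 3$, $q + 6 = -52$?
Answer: $\frac{3481}{400} \approx 8.7025$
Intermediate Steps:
$q = -58$ ($q = -6 - 52 = -58$)
$r{\left(v \right)} = \left(-58 + v\right) \left(130 + v\right)$ ($r{\left(v \right)} = \left(v - 58\right) \left(v + 130\right) = \left(-58 + v\right) \left(130 + v\right)$)
$- \frac{76582}{r{\left(N{\left(-7,-9 \right)} - 33 \right)}} = - \frac{76582}{-7540 + \left(3 - 33\right)^{2} + 72 \left(3 - 33\right)} = - \frac{76582}{-7540 + \left(-30\right)^{2} + 72 \left(-30\right)} = - \frac{76582}{-7540 + 900 - 2160} = - \frac{76582}{-8800} = \left(-76582\right) \left(- \frac{1}{8800}\right) = \frac{3481}{400}$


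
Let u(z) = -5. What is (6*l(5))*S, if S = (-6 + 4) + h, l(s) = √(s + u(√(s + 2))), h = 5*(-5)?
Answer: 0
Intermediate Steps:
h = -25
l(s) = √(-5 + s) (l(s) = √(s - 5) = √(-5 + s))
S = -27 (S = (-6 + 4) - 25 = -2 - 25 = -27)
(6*l(5))*S = (6*√(-5 + 5))*(-27) = (6*√0)*(-27) = (6*0)*(-27) = 0*(-27) = 0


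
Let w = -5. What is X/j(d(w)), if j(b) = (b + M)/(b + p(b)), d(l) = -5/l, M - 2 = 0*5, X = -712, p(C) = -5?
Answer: 2848/3 ≈ 949.33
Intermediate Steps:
M = 2 (M = 2 + 0*5 = 2 + 0 = 2)
j(b) = (2 + b)/(-5 + b) (j(b) = (b + 2)/(b - 5) = (2 + b)/(-5 + b))
X/j(d(w)) = -712*(-5 - 5/(-5))/(2 - 5/(-5)) = -712*(-5 - 5*(-1/5))/(2 - 5*(-1/5)) = -712*(-5 + 1)/(2 + 1) = -712/(3/(-4)) = -712/((-1/4*3)) = -712/(-3/4) = -712*(-4/3) = 2848/3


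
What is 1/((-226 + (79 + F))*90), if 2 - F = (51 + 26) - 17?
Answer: -1/18450 ≈ -5.4201e-5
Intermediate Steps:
F = -58 (F = 2 - ((51 + 26) - 17) = 2 - (77 - 17) = 2 - 1*60 = 2 - 60 = -58)
1/((-226 + (79 + F))*90) = 1/((-226 + (79 - 58))*90) = 1/((-226 + 21)*90) = 1/(-205*90) = 1/(-18450) = -1/18450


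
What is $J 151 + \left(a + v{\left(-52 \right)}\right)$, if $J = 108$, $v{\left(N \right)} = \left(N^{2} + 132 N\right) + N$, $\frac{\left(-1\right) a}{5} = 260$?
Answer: $10796$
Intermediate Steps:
$a = -1300$ ($a = \left(-5\right) 260 = -1300$)
$v{\left(N \right)} = N^{2} + 133 N$
$J 151 + \left(a + v{\left(-52 \right)}\right) = 108 \cdot 151 - \left(1300 + 52 \left(133 - 52\right)\right) = 16308 - 5512 = 10796$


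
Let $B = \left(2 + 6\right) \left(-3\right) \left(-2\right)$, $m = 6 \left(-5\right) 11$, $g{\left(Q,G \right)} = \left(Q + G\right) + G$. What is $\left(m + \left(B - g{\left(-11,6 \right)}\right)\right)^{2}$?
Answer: $80089$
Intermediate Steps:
$g{\left(Q,G \right)} = Q + 2 G$ ($g{\left(Q,G \right)} = \left(G + Q\right) + G = Q + 2 G$)
$m = -330$ ($m = \left(-30\right) 11 = -330$)
$B = 48$ ($B = 8 \left(-3\right) \left(-2\right) = \left(-24\right) \left(-2\right) = 48$)
$\left(m + \left(B - g{\left(-11,6 \right)}\right)\right)^{2} = \left(-330 + \left(48 - \left(-11 + 2 \cdot 6\right)\right)\right)^{2} = \left(-330 + \left(48 - \left(-11 + 12\right)\right)\right)^{2} = \left(-330 + \left(48 - 1\right)\right)^{2} = \left(-330 + 47\right)^{2} = \left(-283\right)^{2} = 80089$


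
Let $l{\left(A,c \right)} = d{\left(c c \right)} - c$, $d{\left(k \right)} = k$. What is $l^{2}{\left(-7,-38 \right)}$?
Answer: $2196324$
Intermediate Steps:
$l{\left(A,c \right)} = c^{2} - c$ ($l{\left(A,c \right)} = c c - c = c^{2} - c$)
$l^{2}{\left(-7,-38 \right)} = \left(- 38 \left(-1 - 38\right)\right)^{2} = \left(\left(-38\right) \left(-39\right)\right)^{2} = 1482^{2} = 2196324$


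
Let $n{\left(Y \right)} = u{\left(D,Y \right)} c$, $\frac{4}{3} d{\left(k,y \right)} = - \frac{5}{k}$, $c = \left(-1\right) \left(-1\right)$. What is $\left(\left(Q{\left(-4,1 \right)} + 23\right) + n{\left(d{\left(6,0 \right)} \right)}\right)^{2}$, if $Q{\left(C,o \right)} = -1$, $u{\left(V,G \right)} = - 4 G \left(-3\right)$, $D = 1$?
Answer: $\frac{841}{4} \approx 210.25$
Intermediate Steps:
$u{\left(V,G \right)} = 12 G$
$c = 1$
$d{\left(k,y \right)} = - \frac{15}{4 k}$ ($d{\left(k,y \right)} = \frac{3 \left(- \frac{5}{k}\right)}{4} = - \frac{15}{4 k}$)
$n{\left(Y \right)} = 12 Y$ ($n{\left(Y \right)} = 12 Y 1 = 12 Y$)
$\left(\left(Q{\left(-4,1 \right)} + 23\right) + n{\left(d{\left(6,0 \right)} \right)}\right)^{2} = \left(\left(-1 + 23\right) + 12 \left(- \frac{15}{4 \cdot 6}\right)\right)^{2} = \left(22 + 12 \left(\left(- \frac{15}{4}\right) \frac{1}{6}\right)\right)^{2} = \left(22 + 12 \left(- \frac{5}{8}\right)\right)^{2} = \left(22 - \frac{15}{2}\right)^{2} = \left(\frac{29}{2}\right)^{2} = \frac{841}{4}$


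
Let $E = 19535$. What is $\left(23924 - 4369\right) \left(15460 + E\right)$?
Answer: $684327225$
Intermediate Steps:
$\left(23924 - 4369\right) \left(15460 + E\right) = \left(23924 - 4369\right) \left(15460 + 19535\right) = 19555 \cdot 34995 = 684327225$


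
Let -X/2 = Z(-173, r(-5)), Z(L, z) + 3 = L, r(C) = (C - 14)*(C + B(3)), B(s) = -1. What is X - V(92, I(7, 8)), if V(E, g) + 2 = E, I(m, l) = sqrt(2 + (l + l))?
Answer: 262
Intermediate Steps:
I(m, l) = sqrt(2 + 2*l)
V(E, g) = -2 + E
r(C) = (-1 + C)*(-14 + C) (r(C) = (C - 14)*(C - 1) = (-14 + C)*(-1 + C) = (-1 + C)*(-14 + C))
Z(L, z) = -3 + L
X = 352 (X = -2*(-3 - 173) = -2*(-176) = 352)
X - V(92, I(7, 8)) = 352 - (-2 + 92) = 352 - 1*90 = 352 - 90 = 262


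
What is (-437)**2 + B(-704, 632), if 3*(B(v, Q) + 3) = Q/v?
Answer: 50414945/264 ≈ 1.9097e+5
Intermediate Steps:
B(v, Q) = -3 + Q/(3*v) (B(v, Q) = -3 + (Q/v)/3 = -3 + Q/(3*v))
(-437)**2 + B(-704, 632) = (-437)**2 + (-3 + (1/3)*632/(-704)) = 190969 + (-3 + (1/3)*632*(-1/704)) = 190969 + (-3 - 79/264) = 190969 - 871/264 = 50414945/264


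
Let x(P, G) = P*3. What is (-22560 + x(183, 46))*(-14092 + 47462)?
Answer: -734507070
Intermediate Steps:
x(P, G) = 3*P
(-22560 + x(183, 46))*(-14092 + 47462) = (-22560 + 3*183)*(-14092 + 47462) = (-22560 + 549)*33370 = -22011*33370 = -734507070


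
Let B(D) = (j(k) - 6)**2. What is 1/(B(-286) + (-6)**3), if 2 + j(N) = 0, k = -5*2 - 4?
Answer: -1/152 ≈ -0.0065789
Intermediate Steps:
k = -14 (k = -10 - 4 = -14)
j(N) = -2 (j(N) = -2 + 0 = -2)
B(D) = 64 (B(D) = (-2 - 6)**2 = (-8)**2 = 64)
1/(B(-286) + (-6)**3) = 1/(64 + (-6)**3) = 1/(64 - 216) = 1/(-152) = -1/152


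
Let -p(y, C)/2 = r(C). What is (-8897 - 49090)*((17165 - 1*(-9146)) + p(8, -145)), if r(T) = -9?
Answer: -1526739723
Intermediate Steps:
p(y, C) = 18 (p(y, C) = -2*(-9) = 18)
(-8897 - 49090)*((17165 - 1*(-9146)) + p(8, -145)) = (-8897 - 49090)*((17165 - 1*(-9146)) + 18) = -57987*((17165 + 9146) + 18) = -57987*(26311 + 18) = -57987*26329 = -1526739723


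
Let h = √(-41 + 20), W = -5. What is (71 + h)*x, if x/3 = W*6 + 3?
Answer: -5751 - 81*I*√21 ≈ -5751.0 - 371.19*I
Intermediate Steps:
h = I*√21 (h = √(-21) = I*√21 ≈ 4.5826*I)
x = -81 (x = 3*(-5*6 + 3) = 3*(-30 + 3) = 3*(-27) = -81)
(71 + h)*x = (71 + I*√21)*(-81) = -5751 - 81*I*√21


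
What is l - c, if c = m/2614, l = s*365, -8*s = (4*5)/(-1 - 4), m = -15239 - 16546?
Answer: 254420/1307 ≈ 194.66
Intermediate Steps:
m = -31785
s = 1/2 (s = -4*5/(8*(-1 - 4)) = -5/(2*(-5)) = -5*(-1)/(2*5) = -1/8*(-4) = 1/2 ≈ 0.50000)
l = 365/2 (l = (1/2)*365 = 365/2 ≈ 182.50)
c = -31785/2614 ≈ -12.160
l - c = 365/2 - 1*(-31785/2614) = 365/2 + 31785/2614 = 254420/1307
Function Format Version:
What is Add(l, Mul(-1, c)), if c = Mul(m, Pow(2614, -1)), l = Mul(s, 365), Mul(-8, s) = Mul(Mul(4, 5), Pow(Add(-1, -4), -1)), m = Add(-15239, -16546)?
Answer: Rational(254420, 1307) ≈ 194.66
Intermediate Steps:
m = -31785
s = Rational(1, 2) (s = Mul(Rational(-1, 8), Mul(Mul(4, 5), Pow(Add(-1, -4), -1))) = Mul(Rational(-1, 8), Mul(20, Pow(-5, -1))) = Mul(Rational(-1, 8), Mul(20, Rational(-1, 5))) = Mul(Rational(-1, 8), -4) = Rational(1, 2) ≈ 0.50000)
l = Rational(365, 2) (l = Mul(Rational(1, 2), 365) = Rational(365, 2) ≈ 182.50)
c = Rational(-31785, 2614) (c = Mul(-31785, Pow(2614, -1)) = Mul(-31785, Rational(1, 2614)) = Rational(-31785, 2614) ≈ -12.160)
Add(l, Mul(-1, c)) = Add(Rational(365, 2), Mul(-1, Rational(-31785, 2614))) = Add(Rational(365, 2), Rational(31785, 2614)) = Rational(254420, 1307)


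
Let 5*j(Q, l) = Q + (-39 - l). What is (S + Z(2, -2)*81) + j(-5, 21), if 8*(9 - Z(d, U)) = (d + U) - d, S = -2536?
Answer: -7199/4 ≈ -1799.8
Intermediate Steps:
Z(d, U) = 9 - U/8 (Z(d, U) = 9 - ((d + U) - d)/8 = 9 - ((U + d) - d)/8 = 9 - U/8)
j(Q, l) = -39/5 - l/5 + Q/5 (j(Q, l) = (Q + (-39 - l))/5 = (-39 + Q - l)/5 = -39/5 - l/5 + Q/5)
(S + Z(2, -2)*81) + j(-5, 21) = (-2536 + (9 - ⅛*(-2))*81) + (-39/5 - ⅕*21 + (⅕)*(-5)) = (-2536 + (9 + ¼)*81) + (-39/5 - 21/5 - 1) = (-2536 + (37/4)*81) - 13 = (-2536 + 2997/4) - 13 = -7147/4 - 13 = -7199/4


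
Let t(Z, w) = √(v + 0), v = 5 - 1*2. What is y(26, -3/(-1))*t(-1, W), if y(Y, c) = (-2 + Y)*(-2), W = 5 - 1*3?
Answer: -48*√3 ≈ -83.138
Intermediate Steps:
v = 3 (v = 5 - 2 = 3)
W = 2 (W = 5 - 3 = 2)
t(Z, w) = √3 (t(Z, w) = √(3 + 0) = √3)
y(Y, c) = 4 - 2*Y
y(26, -3/(-1))*t(-1, W) = (4 - 2*26)*√3 = (4 - 52)*√3 = -48*√3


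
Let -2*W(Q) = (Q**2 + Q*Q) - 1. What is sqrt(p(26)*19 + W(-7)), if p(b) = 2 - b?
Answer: I*sqrt(2018)/2 ≈ 22.461*I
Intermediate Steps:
W(Q) = 1/2 - Q**2 (W(Q) = -((Q**2 + Q*Q) - 1)/2 = -((Q**2 + Q**2) - 1)/2 = -(2*Q**2 - 1)/2 = -(-1 + 2*Q**2)/2 = 1/2 - Q**2)
sqrt(p(26)*19 + W(-7)) = sqrt((2 - 1*26)*19 + (1/2 - 1*(-7)**2)) = sqrt((2 - 26)*19 + (1/2 - 1*49)) = sqrt(-24*19 + (1/2 - 49)) = sqrt(-456 - 97/2) = sqrt(-1009/2) = I*sqrt(2018)/2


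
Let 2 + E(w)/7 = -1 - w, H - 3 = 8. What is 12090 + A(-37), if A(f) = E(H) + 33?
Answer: 12025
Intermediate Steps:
H = 11 (H = 3 + 8 = 11)
E(w) = -21 - 7*w (E(w) = -14 + 7*(-1 - w) = -14 + (-7 - 7*w) = -21 - 7*w)
A(f) = -65 (A(f) = (-21 - 7*11) + 33 = (-21 - 77) + 33 = -98 + 33 = -65)
12090 + A(-37) = 12090 - 65 = 12025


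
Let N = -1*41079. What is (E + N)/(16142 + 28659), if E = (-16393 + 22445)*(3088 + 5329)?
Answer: 50898605/44801 ≈ 1136.1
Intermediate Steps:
N = -41079
E = 50939684 (E = 6052*8417 = 50939684)
(E + N)/(16142 + 28659) = (50939684 - 41079)/(16142 + 28659) = 50898605/44801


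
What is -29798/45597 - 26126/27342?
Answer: -334334023/207785529 ≈ -1.6090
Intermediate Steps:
-29798/45597 - 26126/27342 = -29798*1/45597 - 26126*1/27342 = -29798/45597 - 13063/13671 = -334334023/207785529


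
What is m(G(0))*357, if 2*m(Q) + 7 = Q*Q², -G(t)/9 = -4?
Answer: 16653693/2 ≈ 8.3268e+6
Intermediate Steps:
G(t) = 36 (G(t) = -9*(-4) = 36)
m(Q) = -7/2 + Q³/2 (m(Q) = -7/2 + (Q*Q²)/2 = -7/2 + Q³/2)
m(G(0))*357 = (-7/2 + (½)*36³)*357 = (-7/2 + (½)*46656)*357 = (-7/2 + 23328)*357 = (46649/2)*357 = 16653693/2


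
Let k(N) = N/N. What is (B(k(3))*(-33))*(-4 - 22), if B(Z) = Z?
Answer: 858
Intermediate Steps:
k(N) = 1
(B(k(3))*(-33))*(-4 - 22) = (1*(-33))*(-4 - 22) = -33*(-26) = 858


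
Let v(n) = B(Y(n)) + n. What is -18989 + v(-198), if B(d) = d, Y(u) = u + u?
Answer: -19583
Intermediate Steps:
Y(u) = 2*u
v(n) = 3*n (v(n) = 2*n + n = 3*n)
-18989 + v(-198) = -18989 + 3*(-198) = -18989 - 594 = -19583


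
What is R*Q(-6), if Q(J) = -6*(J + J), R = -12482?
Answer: -898704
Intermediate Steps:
Q(J) = -12*J
R*Q(-6) = -(-149784)*(-6) = -12482*72 = -898704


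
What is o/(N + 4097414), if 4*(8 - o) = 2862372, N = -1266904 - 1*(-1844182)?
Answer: -715585/4674692 ≈ -0.15308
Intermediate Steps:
N = 577278 (N = -1266904 + 1844182 = 577278)
o = -715585 (o = 8 - ¼*2862372 = 8 - 715593 = -715585)
o/(N + 4097414) = -715585/(577278 + 4097414) = -715585/4674692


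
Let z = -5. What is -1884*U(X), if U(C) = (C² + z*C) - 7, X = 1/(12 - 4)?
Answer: 229377/16 ≈ 14336.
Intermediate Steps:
X = ⅛ (X = 1/8 = ⅛ ≈ 0.12500)
U(C) = -7 + C² - 5*C (U(C) = (C² - 5*C) - 7 = -7 + C² - 5*C)
-1884*U(X) = -1884*(-7 + (⅛)² - 5*⅛) = -1884*(-7 + 1/64 - 5/8) = -1884*(-487/64) = 229377/16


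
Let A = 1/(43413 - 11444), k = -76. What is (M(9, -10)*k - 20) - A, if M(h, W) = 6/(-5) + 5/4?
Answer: -3804316/159845 ≈ -23.800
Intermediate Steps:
M(h, W) = 1/20 (M(h, W) = 6*(-⅕) + 5*(¼) = -6/5 + 5/4 = 1/20)
A = 1/31969 ≈ 3.1280e-5
(M(9, -10)*k - 20) - A = ((1/20)*(-76) - 20) - 1*1/31969 = (-19/5 - 20) - 1/31969 = -119/5 - 1/31969 = -3804316/159845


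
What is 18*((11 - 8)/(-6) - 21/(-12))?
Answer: 45/2 ≈ 22.500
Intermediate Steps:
18*((11 - 8)/(-6) - 21/(-12)) = 18*(3*(-⅙) - 21*(-1/12)) = 18*(-½ + 7/4) = 18*(5/4) = 45/2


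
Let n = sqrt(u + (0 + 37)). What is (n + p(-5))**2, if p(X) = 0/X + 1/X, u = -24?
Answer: 326/25 - 2*sqrt(13)/5 ≈ 11.598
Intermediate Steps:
n = sqrt(13) (n = sqrt(-24 + (0 + 37)) = sqrt(-24 + 37) = sqrt(13) ≈ 3.6056)
p(X) = 1/X (p(X) = 0 + 1/X = 1/X)
(n + p(-5))**2 = (sqrt(13) + 1/(-5))**2 = (sqrt(13) - 1/5)**2 = (-1/5 + sqrt(13))**2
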